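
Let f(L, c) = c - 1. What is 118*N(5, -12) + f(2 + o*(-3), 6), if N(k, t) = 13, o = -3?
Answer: 1539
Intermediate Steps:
f(L, c) = -1 + c
118*N(5, -12) + f(2 + o*(-3), 6) = 118*13 + (-1 + 6) = 1534 + 5 = 1539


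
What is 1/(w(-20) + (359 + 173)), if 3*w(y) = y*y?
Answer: 3/1996 ≈ 0.0015030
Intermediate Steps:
w(y) = y**2/3 (w(y) = (y*y)/3 = y**2/3)
1/(w(-20) + (359 + 173)) = 1/((1/3)*(-20)**2 + (359 + 173)) = 1/((1/3)*400 + 532) = 1/(400/3 + 532) = 1/(1996/3) = 3/1996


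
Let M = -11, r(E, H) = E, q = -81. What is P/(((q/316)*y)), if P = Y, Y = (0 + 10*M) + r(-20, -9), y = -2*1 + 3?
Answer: 41080/81 ≈ 507.16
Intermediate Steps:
y = 1 (y = -2 + 3 = 1)
Y = -130 (Y = (0 + 10*(-11)) - 20 = (0 - 110) - 20 = -110 - 20 = -130)
P = -130
P/(((q/316)*y)) = -130/(-81/316*1) = -130/(-81*1/316*1) = -130/((-81/316*1)) = -130/(-81/316) = -130*(-316/81) = 41080/81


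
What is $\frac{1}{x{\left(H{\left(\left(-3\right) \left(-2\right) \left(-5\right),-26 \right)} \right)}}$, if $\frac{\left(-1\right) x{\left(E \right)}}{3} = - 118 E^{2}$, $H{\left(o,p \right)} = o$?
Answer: $\frac{1}{318600} \approx 3.1387 \cdot 10^{-6}$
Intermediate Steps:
$x{\left(E \right)} = 354 E^{2}$ ($x{\left(E \right)} = - 3 \left(- 118 E^{2}\right) = 354 E^{2}$)
$\frac{1}{x{\left(H{\left(\left(-3\right) \left(-2\right) \left(-5\right),-26 \right)} \right)}} = \frac{1}{354 \left(\left(-3\right) \left(-2\right) \left(-5\right)\right)^{2}} = \frac{1}{354 \left(6 \left(-5\right)\right)^{2}} = \frac{1}{354 \left(-30\right)^{2}} = \frac{1}{354 \cdot 900} = \frac{1}{318600}$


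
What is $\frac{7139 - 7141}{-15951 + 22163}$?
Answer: $- \frac{1}{3106} \approx -0.00032196$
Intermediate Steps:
$\frac{7139 - 7141}{-15951 + 22163} = \frac{7139 - 7141}{6212} = \left(-2\right) \frac{1}{6212} = - \frac{1}{3106}$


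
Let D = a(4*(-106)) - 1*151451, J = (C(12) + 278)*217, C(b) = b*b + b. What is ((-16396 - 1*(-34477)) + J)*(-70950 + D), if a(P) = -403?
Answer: -25011754236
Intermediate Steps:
C(b) = b + b² (C(b) = b² + b = b + b²)
J = 94178 (J = (12*(1 + 12) + 278)*217 = (12*13 + 278)*217 = (156 + 278)*217 = 434*217 = 94178)
D = -151854 (D = -403 - 1*151451 = -403 - 151451 = -151854)
((-16396 - 1*(-34477)) + J)*(-70950 + D) = ((-16396 - 1*(-34477)) + 94178)*(-70950 - 151854) = ((-16396 + 34477) + 94178)*(-222804) = (18081 + 94178)*(-222804) = 112259*(-222804) = -25011754236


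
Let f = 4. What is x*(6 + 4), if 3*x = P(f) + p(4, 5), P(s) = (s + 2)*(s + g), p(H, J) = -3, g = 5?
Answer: 170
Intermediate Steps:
P(s) = (2 + s)*(5 + s) (P(s) = (s + 2)*(s + 5) = (2 + s)*(5 + s))
x = 17 (x = ((10 + 4² + 7*4) - 3)/3 = ((10 + 16 + 28) - 3)/3 = (54 - 3)/3 = (⅓)*51 = 17)
x*(6 + 4) = 17*(6 + 4) = 17*10 = 170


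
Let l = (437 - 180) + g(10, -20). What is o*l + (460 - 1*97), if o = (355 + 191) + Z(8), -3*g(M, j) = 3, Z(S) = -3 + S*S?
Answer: 155755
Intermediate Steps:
Z(S) = -3 + S**2
g(M, j) = -1 (g(M, j) = -1/3*3 = -1)
o = 607 (o = (355 + 191) + (-3 + 8**2) = 546 + (-3 + 64) = 546 + 61 = 607)
l = 256 (l = (437 - 180) - 1 = 257 - 1 = 256)
o*l + (460 - 1*97) = 607*256 + (460 - 1*97) = 155392 + (460 - 97) = 155392 + 363 = 155755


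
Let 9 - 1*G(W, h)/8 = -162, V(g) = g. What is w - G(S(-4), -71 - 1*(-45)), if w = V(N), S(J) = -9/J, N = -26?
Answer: -1394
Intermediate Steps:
w = -26
G(W, h) = 1368 (G(W, h) = 72 - 8*(-162) = 72 + 1296 = 1368)
w - G(S(-4), -71 - 1*(-45)) = -26 - 1*1368 = -26 - 1368 = -1394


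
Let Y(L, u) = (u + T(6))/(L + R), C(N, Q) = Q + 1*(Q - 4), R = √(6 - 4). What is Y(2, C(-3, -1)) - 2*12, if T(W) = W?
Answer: -24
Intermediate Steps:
R = √2 ≈ 1.4142
C(N, Q) = -4 + 2*Q (C(N, Q) = Q + 1*(-4 + Q) = Q + (-4 + Q) = -4 + 2*Q)
Y(L, u) = (6 + u)/(L + √2) (Y(L, u) = (u + 6)/(L + √2) = (6 + u)/(L + √2))
Y(2, C(-3, -1)) - 2*12 = (6 + (-4 + 2*(-1)))/(2 + √2) - 2*12 = (6 + (-4 - 2))/(2 + √2) - 24 = (6 - 6)/(2 + √2) - 24 = 0/(2 + √2) - 24 = 0 - 24 = -24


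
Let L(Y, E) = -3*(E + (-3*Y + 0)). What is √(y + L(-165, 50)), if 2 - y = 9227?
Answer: 2*I*√2715 ≈ 104.21*I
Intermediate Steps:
y = -9225 (y = 2 - 1*9227 = 2 - 9227 = -9225)
L(Y, E) = -3*E + 9*Y (L(Y, E) = -3*(E - 3*Y) = -3*E + 9*Y)
√(y + L(-165, 50)) = √(-9225 + (-3*50 + 9*(-165))) = √(-9225 + (-150 - 1485)) = √(-9225 - 1635) = √(-10860) = 2*I*√2715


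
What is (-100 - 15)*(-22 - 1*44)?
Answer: 7590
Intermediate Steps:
(-100 - 15)*(-22 - 1*44) = -115*(-22 - 44) = -115*(-66) = 7590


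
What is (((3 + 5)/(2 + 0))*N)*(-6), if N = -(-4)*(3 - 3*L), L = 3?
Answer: 576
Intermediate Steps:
N = -24 (N = -(-4)*(3 - 3*3) = -(-4)*(3 - 9) = -(-4)*(-6) = -1*24 = -24)
(((3 + 5)/(2 + 0))*N)*(-6) = (((3 + 5)/(2 + 0))*(-24))*(-6) = ((8/2)*(-24))*(-6) = ((8*(½))*(-24))*(-6) = (4*(-24))*(-6) = -96*(-6) = 576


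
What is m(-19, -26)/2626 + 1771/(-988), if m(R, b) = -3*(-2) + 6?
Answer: -178415/99788 ≈ -1.7879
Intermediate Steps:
m(R, b) = 12 (m(R, b) = 6 + 6 = 12)
m(-19, -26)/2626 + 1771/(-988) = 12/2626 + 1771/(-988) = 12*(1/2626) + 1771*(-1/988) = 6/1313 - 1771/988 = -178415/99788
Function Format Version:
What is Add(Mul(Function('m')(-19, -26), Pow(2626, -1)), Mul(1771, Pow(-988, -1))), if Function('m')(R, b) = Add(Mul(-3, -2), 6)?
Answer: Rational(-178415, 99788) ≈ -1.7879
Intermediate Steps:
Function('m')(R, b) = 12 (Function('m')(R, b) = Add(6, 6) = 12)
Add(Mul(Function('m')(-19, -26), Pow(2626, -1)), Mul(1771, Pow(-988, -1))) = Add(Mul(12, Pow(2626, -1)), Mul(1771, Pow(-988, -1))) = Add(Mul(12, Rational(1, 2626)), Mul(1771, Rational(-1, 988))) = Add(Rational(6, 1313), Rational(-1771, 988)) = Rational(-178415, 99788)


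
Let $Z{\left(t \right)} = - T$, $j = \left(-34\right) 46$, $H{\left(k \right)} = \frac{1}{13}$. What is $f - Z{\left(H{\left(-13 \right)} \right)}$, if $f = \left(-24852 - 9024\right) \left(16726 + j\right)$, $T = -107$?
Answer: $-513628019$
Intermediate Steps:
$H{\left(k \right)} = \frac{1}{13}$
$j = -1564$
$Z{\left(t \right)} = 107$ ($Z{\left(t \right)} = \left(-1\right) \left(-107\right) = 107$)
$f = -513627912$ ($f = \left(-24852 - 9024\right) \left(16726 - 1564\right) = \left(-33876\right) 15162 = -513627912$)
$f - Z{\left(H{\left(-13 \right)} \right)} = -513627912 - 107 = -513628019$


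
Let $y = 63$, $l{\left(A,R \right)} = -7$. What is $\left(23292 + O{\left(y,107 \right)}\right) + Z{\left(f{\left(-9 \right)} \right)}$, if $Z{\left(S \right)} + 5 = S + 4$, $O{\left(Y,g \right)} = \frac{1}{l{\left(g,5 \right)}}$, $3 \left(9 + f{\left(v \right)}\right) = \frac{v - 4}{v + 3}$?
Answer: $\frac{2933605}{126} \approx 23283.0$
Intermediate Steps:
$f{\left(v \right)} = -9 + \frac{-4 + v}{3 \left(3 + v\right)}$ ($f{\left(v \right)} = -9 + \frac{\left(v - 4\right) \frac{1}{v + 3}}{3} = -9 + \frac{\left(-4 + v\right) \frac{1}{3 + v}}{3} = -9 + \frac{\frac{1}{3 + v} \left(-4 + v\right)}{3} = -9 + \frac{-4 + v}{3 \left(3 + v\right)}$)
$O{\left(Y,g \right)} = - \frac{1}{7}$ ($O{\left(Y,g \right)} = \frac{1}{-7} = - \frac{1}{7}$)
$Z{\left(S \right)} = -1 + S$ ($Z{\left(S \right)} = -5 + \left(S + 4\right) = -5 + \left(4 + S\right) = -1 + S$)
$\left(23292 + O{\left(y,107 \right)}\right) + Z{\left(f{\left(-9 \right)} \right)} = \left(23292 - \frac{1}{7}\right) + \left(-1 + \frac{-85 - -234}{3 \left(3 - 9\right)}\right) = \frac{163043}{7} + \left(-1 + \frac{-85 + 234}{3 \left(-6\right)}\right) = \frac{163043}{7} + \left(-1 + \frac{1}{3} \left(- \frac{1}{6}\right) 149\right) = \frac{163043}{7} - \frac{167}{18} = \frac{2933605}{126}$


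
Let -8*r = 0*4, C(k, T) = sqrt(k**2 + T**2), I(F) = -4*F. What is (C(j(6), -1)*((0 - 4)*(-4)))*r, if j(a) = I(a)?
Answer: 0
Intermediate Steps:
j(a) = -4*a
C(k, T) = sqrt(T**2 + k**2)
r = 0 (r = -0*4 = -1/8*0 = 0)
(C(j(6), -1)*((0 - 4)*(-4)))*r = (sqrt((-1)**2 + (-4*6)**2)*((0 - 4)*(-4)))*0 = (sqrt(1 + (-24)**2)*(-4*(-4)))*0 = (sqrt(1 + 576)*16)*0 = (sqrt(577)*16)*0 = (16*sqrt(577))*0 = 0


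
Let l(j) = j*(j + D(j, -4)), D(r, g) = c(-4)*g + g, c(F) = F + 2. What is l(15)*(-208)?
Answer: -59280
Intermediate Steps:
c(F) = 2 + F
D(r, g) = -g (D(r, g) = (2 - 4)*g + g = -2*g + g = -g)
l(j) = j*(4 + j) (l(j) = j*(j - 1*(-4)) = j*(j + 4) = j*(4 + j))
l(15)*(-208) = (15*(4 + 15))*(-208) = (15*19)*(-208) = 285*(-208) = -59280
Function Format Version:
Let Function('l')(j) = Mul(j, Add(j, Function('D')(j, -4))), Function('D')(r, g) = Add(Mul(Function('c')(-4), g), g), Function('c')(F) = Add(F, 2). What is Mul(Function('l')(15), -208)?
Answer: -59280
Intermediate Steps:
Function('c')(F) = Add(2, F)
Function('D')(r, g) = Mul(-1, g) (Function('D')(r, g) = Add(Mul(Add(2, -4), g), g) = Add(Mul(-2, g), g) = Mul(-1, g))
Function('l')(j) = Mul(j, Add(4, j)) (Function('l')(j) = Mul(j, Add(j, Mul(-1, -4))) = Mul(j, Add(j, 4)) = Mul(j, Add(4, j)))
Mul(Function('l')(15), -208) = Mul(Mul(15, Add(4, 15)), -208) = Mul(Mul(15, 19), -208) = Mul(285, -208) = -59280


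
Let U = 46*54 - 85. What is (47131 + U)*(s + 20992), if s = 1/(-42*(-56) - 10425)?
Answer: 215224887050/207 ≈ 1.0397e+9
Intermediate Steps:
U = 2399 (U = 2484 - 85 = 2399)
s = -1/8073 (s = 1/(2352 - 10425) = 1/(-8073) = -1/8073 ≈ -0.00012387)
(47131 + U)*(s + 20992) = (47131 + 2399)*(-1/8073 + 20992) = 49530*(169468415/8073) = 215224887050/207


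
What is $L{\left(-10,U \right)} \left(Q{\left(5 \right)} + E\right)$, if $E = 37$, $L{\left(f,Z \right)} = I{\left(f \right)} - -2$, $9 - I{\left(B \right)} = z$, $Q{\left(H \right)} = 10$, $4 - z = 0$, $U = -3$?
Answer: $329$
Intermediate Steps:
$z = 4$ ($z = 4 - 0 = 4 + 0 = 4$)
$I{\left(B \right)} = 5$ ($I{\left(B \right)} = 9 - 4 = 5$)
$L{\left(f,Z \right)} = 7$ ($L{\left(f,Z \right)} = 5 - -2 = 5 + 2 = 7$)
$L{\left(-10,U \right)} \left(Q{\left(5 \right)} + E\right) = 7 \left(10 + 37\right) = 7 \cdot 47 = 329$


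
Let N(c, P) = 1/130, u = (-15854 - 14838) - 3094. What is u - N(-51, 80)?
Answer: -4392181/130 ≈ -33786.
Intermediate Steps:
u = -33786 (u = -30692 - 3094 = -33786)
N(c, P) = 1/130
u - N(-51, 80) = -33786 - 1*1/130 = -33786 - 1/130 = -4392181/130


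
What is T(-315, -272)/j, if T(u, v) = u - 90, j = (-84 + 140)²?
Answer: -405/3136 ≈ -0.12915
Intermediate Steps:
j = 3136 (j = 56² = 3136)
T(u, v) = -90 + u
T(-315, -272)/j = (-90 - 315)/3136 = -405*1/3136 = -405/3136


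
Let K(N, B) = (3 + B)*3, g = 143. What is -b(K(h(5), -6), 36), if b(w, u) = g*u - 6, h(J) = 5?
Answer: -5142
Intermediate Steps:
K(N, B) = 9 + 3*B
b(w, u) = -6 + 143*u (b(w, u) = 143*u - 6 = -6 + 143*u)
-b(K(h(5), -6), 36) = -(-6 + 143*36) = -(-6 + 5148) = -1*5142 = -5142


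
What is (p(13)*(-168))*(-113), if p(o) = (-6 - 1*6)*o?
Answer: -2961504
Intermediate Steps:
p(o) = -12*o (p(o) = (-6 - 6)*o = -12*o)
(p(13)*(-168))*(-113) = (-12*13*(-168))*(-113) = -156*(-168)*(-113) = 26208*(-113) = -2961504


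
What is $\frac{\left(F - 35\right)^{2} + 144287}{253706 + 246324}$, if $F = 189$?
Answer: $\frac{168003}{500030} \approx 0.33599$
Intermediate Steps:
$\frac{\left(F - 35\right)^{2} + 144287}{253706 + 246324} = \frac{\left(189 - 35\right)^{2} + 144287}{253706 + 246324} = \frac{154^{2} + 144287}{500030} = \left(23716 + 144287\right) \frac{1}{500030} = 168003 \cdot \frac{1}{500030} = \frac{168003}{500030}$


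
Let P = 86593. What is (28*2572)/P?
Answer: 72016/86593 ≈ 0.83166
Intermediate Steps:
(28*2572)/P = (28*2572)/86593 = 72016*(1/86593) = 72016/86593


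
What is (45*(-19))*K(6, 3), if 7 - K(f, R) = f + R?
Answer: 1710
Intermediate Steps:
K(f, R) = 7 - R - f (K(f, R) = 7 - (f + R) = 7 - (R + f) = 7 + (-R - f) = 7 - R - f)
(45*(-19))*K(6, 3) = (45*(-19))*(7 - 1*3 - 1*6) = -855*(7 - 3 - 6) = -855*(-2) = 1710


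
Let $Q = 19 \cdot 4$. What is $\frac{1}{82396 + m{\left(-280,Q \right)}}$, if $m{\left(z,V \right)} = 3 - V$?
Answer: $\frac{1}{82323} \approx 1.2147 \cdot 10^{-5}$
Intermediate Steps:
$Q = 76$
$\frac{1}{82396 + m{\left(-280,Q \right)}} = \frac{1}{82396 + \left(3 - 76\right)} = \frac{1}{82396 - 73} = \frac{1}{82323}$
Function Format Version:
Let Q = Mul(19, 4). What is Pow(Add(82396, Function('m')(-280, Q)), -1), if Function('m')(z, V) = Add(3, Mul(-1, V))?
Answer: Rational(1, 82323) ≈ 1.2147e-5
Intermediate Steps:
Q = 76
Pow(Add(82396, Function('m')(-280, Q)), -1) = Pow(Add(82396, Add(3, Mul(-1, 76))), -1) = Pow(Add(82396, Add(3, -76)), -1) = Pow(Add(82396, -73), -1) = Pow(82323, -1) = Rational(1, 82323)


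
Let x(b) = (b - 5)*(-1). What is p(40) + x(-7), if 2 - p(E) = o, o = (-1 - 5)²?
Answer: -22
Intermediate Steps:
o = 36 (o = (-6)² = 36)
p(E) = -34 (p(E) = 2 - 1*36 = 2 - 36 = -34)
x(b) = 5 - b (x(b) = (-5 + b)*(-1) = 5 - b)
p(40) + x(-7) = -34 + (5 - 1*(-7)) = -34 + (5 + 7) = -34 + 12 = -22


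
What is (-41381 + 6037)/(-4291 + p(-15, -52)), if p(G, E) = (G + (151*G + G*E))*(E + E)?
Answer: -35344/151709 ≈ -0.23297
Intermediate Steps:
p(G, E) = 2*E*(152*G + E*G) (p(G, E) = (G + (151*G + E*G))*(2*E) = (152*G + E*G)*(2*E) = 2*E*(152*G + E*G))
(-41381 + 6037)/(-4291 + p(-15, -52)) = (-41381 + 6037)/(-4291 + 2*(-52)*(-15)*(152 - 52)) = -35344/(-4291 + 2*(-52)*(-15)*100) = -35344/(-4291 + 156000) = -35344/151709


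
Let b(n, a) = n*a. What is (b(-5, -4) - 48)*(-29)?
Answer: 812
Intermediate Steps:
b(n, a) = a*n
(b(-5, -4) - 48)*(-29) = (-4*(-5) - 48)*(-29) = (20 - 48)*(-29) = -28*(-29) = 812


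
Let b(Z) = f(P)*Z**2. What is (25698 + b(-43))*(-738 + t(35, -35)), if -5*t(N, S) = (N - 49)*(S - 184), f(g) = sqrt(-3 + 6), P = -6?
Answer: -173615688/5 - 12491844*sqrt(3)/5 ≈ -3.9050e+7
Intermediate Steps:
f(g) = sqrt(3)
t(N, S) = -(-184 + S)*(-49 + N)/5 (t(N, S) = -(N - 49)*(S - 184)/5 = -(-49 + N)*(-184 + S)/5 = -(-184 + S)*(-49 + N)/5)
b(Z) = sqrt(3)*Z**2
(25698 + b(-43))*(-738 + t(35, -35)) = (25698 + sqrt(3)*(-43)**2)*(-738 + (-9016/5 + (49/5)*(-35) + (184/5)*35 - 1/5*35*(-35))) = (25698 + sqrt(3)*1849)*(-738 + (-9016/5 - 343 + 1288 + 245)) = (25698 + 1849*sqrt(3))*(-738 - 3066/5) = (25698 + 1849*sqrt(3))*(-6756/5) = -173615688/5 - 12491844*sqrt(3)/5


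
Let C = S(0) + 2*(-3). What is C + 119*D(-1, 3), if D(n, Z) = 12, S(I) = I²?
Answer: 1422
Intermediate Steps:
C = -6 (C = 0² + 2*(-3) = 0 - 6 = -6)
C + 119*D(-1, 3) = -6 + 119*12 = -6 + 1428 = 1422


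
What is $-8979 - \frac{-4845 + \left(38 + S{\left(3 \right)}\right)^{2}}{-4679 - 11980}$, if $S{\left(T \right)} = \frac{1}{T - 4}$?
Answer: $- \frac{149584637}{16659} \approx -8979.2$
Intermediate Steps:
$S{\left(T \right)} = \frac{1}{-4 + T}$
$-8979 - \frac{-4845 + \left(38 + S{\left(3 \right)}\right)^{2}}{-4679 - 11980} = -8979 - \frac{-4845 + \left(38 + \frac{1}{-4 + 3}\right)^{2}}{-4679 - 11980} = -8979 - \frac{-4845 + \left(38 + \frac{1}{-1}\right)^{2}}{-16659} = -8979 - \left(-4845 + \left(38 - 1\right)^{2}\right) \left(- \frac{1}{16659}\right) = -8979 - \left(-4845 + 37^{2}\right) \left(- \frac{1}{16659}\right) = -8979 - \left(-4845 + 1369\right) \left(- \frac{1}{16659}\right) = -8979 - \left(-3476\right) \left(- \frac{1}{16659}\right) = -8979 - \frac{3476}{16659} = - \frac{149584637}{16659}$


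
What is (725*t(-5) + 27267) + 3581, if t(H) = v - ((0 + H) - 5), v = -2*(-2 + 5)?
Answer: 33748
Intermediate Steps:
v = -6 (v = -2*3 = -6)
t(H) = -1 - H (t(H) = -6 - ((0 + H) - 5) = -6 - (H - 5) = -6 - (-5 + H) = -6 + (5 - H) = -1 - H)
(725*t(-5) + 27267) + 3581 = (725*(-1 - 1*(-5)) + 27267) + 3581 = (725*(-1 + 5) + 27267) + 3581 = (725*4 + 27267) + 3581 = (2900 + 27267) + 3581 = 30167 + 3581 = 33748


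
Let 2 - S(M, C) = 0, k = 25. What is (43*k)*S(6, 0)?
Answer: 2150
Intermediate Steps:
S(M, C) = 2 (S(M, C) = 2 - 1*0 = 2 + 0 = 2)
(43*k)*S(6, 0) = (43*25)*2 = 1075*2 = 2150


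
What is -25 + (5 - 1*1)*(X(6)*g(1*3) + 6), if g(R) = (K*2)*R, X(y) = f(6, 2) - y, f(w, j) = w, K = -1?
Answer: -1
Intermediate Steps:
X(y) = 6 - y
g(R) = -2*R (g(R) = (-1*2)*R = -2*R)
-25 + (5 - 1*1)*(X(6)*g(1*3) + 6) = -25 + (5 - 1*1)*((6 - 1*6)*(-2*3) + 6) = -25 + (5 - 1)*((6 - 6)*(-2*3) + 6) = -25 + 4*(0*(-6) + 6) = -25 + 4*(0 + 6) = -25 + 4*6 = -25 + 24 = -1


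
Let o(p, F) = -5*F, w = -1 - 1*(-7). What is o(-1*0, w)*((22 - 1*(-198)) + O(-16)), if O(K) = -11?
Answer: -6270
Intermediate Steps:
w = 6 (w = -1 + 7 = 6)
o(-1*0, w)*((22 - 1*(-198)) + O(-16)) = (-5*6)*((22 - 1*(-198)) - 11) = -30*((22 + 198) - 11) = -30*(220 - 11) = -30*209 = -6270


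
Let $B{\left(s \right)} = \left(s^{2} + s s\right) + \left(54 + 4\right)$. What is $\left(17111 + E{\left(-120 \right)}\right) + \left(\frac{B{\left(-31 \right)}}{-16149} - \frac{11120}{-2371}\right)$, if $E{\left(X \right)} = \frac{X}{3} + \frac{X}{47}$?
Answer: $\frac{10241509999881}{599865371} \approx 17073.0$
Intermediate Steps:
$B{\left(s \right)} = 58 + 2 s^{2}$ ($B{\left(s \right)} = \left(s^{2} + s^{2}\right) + 58 = 2 s^{2} + 58 = 58 + 2 s^{2}$)
$E{\left(X \right)} = \frac{50 X}{141}$ ($E{\left(X \right)} = X \frac{1}{3} + X \frac{1}{47} = \frac{X}{3} + \frac{X}{47} = \frac{50 X}{141}$)
$\left(17111 + E{\left(-120 \right)}\right) + \left(\frac{B{\left(-31 \right)}}{-16149} - \frac{11120}{-2371}\right) = \left(17111 + \frac{50}{141} \left(-120\right)\right) + \left(\frac{58 + 2 \left(-31\right)^{2}}{-16149} - \frac{11120}{-2371}\right) = \left(17111 - \frac{2000}{47}\right) + \left(\left(58 + 2 \cdot 961\right) \left(- \frac{1}{16149}\right) - - \frac{11120}{2371}\right) = \frac{802217}{47} + \left(\left(58 + 1922\right) \left(- \frac{1}{16149}\right) + \frac{11120}{2371}\right) = \frac{802217}{47} + \left(1980 \left(- \frac{1}{16149}\right) + \frac{11120}{2371}\right) = \frac{802217}{47} + \left(- \frac{660}{5383} + \frac{11120}{2371}\right) = \frac{802217}{47} + \frac{58294100}{12763093} = \frac{10241509999881}{599865371}$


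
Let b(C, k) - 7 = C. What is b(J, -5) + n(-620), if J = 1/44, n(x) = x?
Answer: -26971/44 ≈ -612.98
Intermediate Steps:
J = 1/44 ≈ 0.022727
b(C, k) = 7 + C
b(J, -5) + n(-620) = (7 + 1/44) - 620 = 309/44 - 620 = -26971/44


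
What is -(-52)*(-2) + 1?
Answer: -103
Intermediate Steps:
-(-52)*(-2) + 1 = -13*8 + 1 = -104 + 1 = -103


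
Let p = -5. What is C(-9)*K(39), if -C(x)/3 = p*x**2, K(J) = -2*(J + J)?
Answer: -189540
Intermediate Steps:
K(J) = -4*J
C(x) = 15*x**2 (C(x) = -(-15)*x**2 = 15*x**2)
C(-9)*K(39) = (15*(-9)**2)*(-4*39) = (15*81)*(-156) = 1215*(-156) = -189540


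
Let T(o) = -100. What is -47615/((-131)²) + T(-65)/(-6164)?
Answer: -72945690/26445101 ≈ -2.7584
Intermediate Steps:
-47615/((-131)²) + T(-65)/(-6164) = -47615/((-131)²) - 100/(-6164) = -47615/17161 - 100*(-1/6164) = -47615*1/17161 + 25/1541 = -47615/17161 + 25/1541 = -72945690/26445101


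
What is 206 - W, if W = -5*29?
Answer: 351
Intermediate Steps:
W = -145
206 - W = 206 - 1*(-145) = 206 + 145 = 351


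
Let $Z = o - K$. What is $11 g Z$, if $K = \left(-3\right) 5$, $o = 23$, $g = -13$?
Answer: $-5434$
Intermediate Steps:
$K = -15$
$Z = 38$ ($Z = 23 - -15 = 23 + 15 = 38$)
$11 g Z = 11 \left(-13\right) 38 = \left(-143\right) 38 = -5434$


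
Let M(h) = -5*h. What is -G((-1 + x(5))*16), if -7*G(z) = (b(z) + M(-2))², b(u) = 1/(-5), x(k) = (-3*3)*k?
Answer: 343/25 ≈ 13.720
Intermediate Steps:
x(k) = -9*k
b(u) = -⅕
G(z) = -343/25 (G(z) = -(-⅕ - 5*(-2))²/7 = -(-⅕ + 10)²/7 = -(49/5)²/7 = -⅐*2401/25 = -343/25)
-G((-1 + x(5))*16) = -1*(-343/25) = 343/25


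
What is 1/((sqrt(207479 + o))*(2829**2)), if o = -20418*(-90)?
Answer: sqrt(2045099)/16367420165859 ≈ 8.7373e-11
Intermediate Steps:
o = 1837620
1/((sqrt(207479 + o))*(2829**2)) = 1/((sqrt(207479 + 1837620))*(2829**2)) = 1/(sqrt(2045099)*8003241) = (sqrt(2045099)/2045099)*(1/8003241) = sqrt(2045099)/16367420165859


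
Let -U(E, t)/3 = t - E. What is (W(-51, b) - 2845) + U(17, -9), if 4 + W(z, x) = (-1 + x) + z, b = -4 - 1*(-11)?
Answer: -2816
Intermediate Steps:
b = 7 (b = -4 + 11 = 7)
U(E, t) = -3*t + 3*E (U(E, t) = -3*(t - E) = -3*t + 3*E)
W(z, x) = -5 + x + z (W(z, x) = -4 + ((-1 + x) + z) = -4 + (-1 + x + z) = -5 + x + z)
(W(-51, b) - 2845) + U(17, -9) = ((-5 + 7 - 51) - 2845) + (-3*(-9) + 3*17) = (-49 - 2845) + (27 + 51) = -2894 + 78 = -2816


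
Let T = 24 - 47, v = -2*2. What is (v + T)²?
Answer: 729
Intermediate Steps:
v = -4
T = -23
(v + T)² = (-4 - 23)² = (-27)² = 729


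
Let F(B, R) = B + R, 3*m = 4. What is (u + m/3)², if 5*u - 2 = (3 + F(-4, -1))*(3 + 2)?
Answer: 2704/2025 ≈ 1.3353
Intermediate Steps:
m = 4/3 (m = (⅓)*4 = 4/3 ≈ 1.3333)
u = -8/5 (u = ⅖ + ((3 + (-4 - 1))*(3 + 2))/5 = ⅖ + ((3 - 5)*5)/5 = ⅖ + (-2*5)/5 = ⅖ + (⅕)*(-10) = ⅖ - 2 = -8/5 ≈ -1.6000)
(u + m/3)² = (-8/5 + (4/3)/3)² = (-8/5 + (4/3)*(⅓))² = (-8/5 + 4/9)² = (-52/45)² = 2704/2025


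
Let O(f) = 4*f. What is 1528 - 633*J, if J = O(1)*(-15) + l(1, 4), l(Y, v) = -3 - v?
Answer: 43939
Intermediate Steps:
J = -67 (J = (4*1)*(-15) + (-3 - 1*4) = 4*(-15) + (-3 - 4) = -60 - 7 = -67)
1528 - 633*J = 1528 - 633*(-67) = 1528 + 42411 = 43939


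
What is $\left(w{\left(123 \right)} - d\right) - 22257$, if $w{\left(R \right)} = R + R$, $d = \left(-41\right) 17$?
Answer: $-21314$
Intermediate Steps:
$d = -697$
$w{\left(R \right)} = 2 R$
$\left(w{\left(123 \right)} - d\right) - 22257 = \left(2 \cdot 123 - -697\right) - 22257 = \left(246 + 697\right) - 22257 = 943 - 22257 = -21314$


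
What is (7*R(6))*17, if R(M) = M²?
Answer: 4284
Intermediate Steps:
(7*R(6))*17 = (7*6²)*17 = (7*36)*17 = 252*17 = 4284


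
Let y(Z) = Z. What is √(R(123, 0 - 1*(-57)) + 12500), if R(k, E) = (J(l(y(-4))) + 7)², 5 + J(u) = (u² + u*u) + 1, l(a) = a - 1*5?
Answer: 5*√1589 ≈ 199.31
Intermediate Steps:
l(a) = -5 + a (l(a) = a - 5 = -5 + a)
J(u) = -4 + 2*u² (J(u) = -5 + ((u² + u*u) + 1) = -5 + ((u² + u²) + 1) = -5 + (2*u² + 1) = -5 + (1 + 2*u²) = -4 + 2*u²)
R(k, E) = 27225 (R(k, E) = ((-4 + 2*(-5 - 4)²) + 7)² = ((-4 + 2*(-9)²) + 7)² = ((-4 + 2*81) + 7)² = ((-4 + 162) + 7)² = (158 + 7)² = 165² = 27225)
√(R(123, 0 - 1*(-57)) + 12500) = √(27225 + 12500) = √39725 = 5*√1589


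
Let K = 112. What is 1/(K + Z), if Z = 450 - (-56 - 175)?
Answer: 1/793 ≈ 0.0012610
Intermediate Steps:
Z = 681 (Z = 450 - 1*(-231) = 450 + 231 = 681)
1/(K + Z) = 1/(112 + 681) = 1/793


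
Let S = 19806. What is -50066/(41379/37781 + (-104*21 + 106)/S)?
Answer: -9365977868019/185260889 ≈ -50556.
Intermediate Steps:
-50066/(41379/37781 + (-104*21 + 106)/S) = -50066/(41379/37781 + (-104*21 + 106)/19806) = -50066/(41379*(1/37781) + (-2184 + 106)*(1/19806)) = -50066/(41379/37781 - 2078*1/19806) = -50066/(41379/37781 - 1039/9903) = -50066/370521778/374145243 = -50066*374145243/370521778 = -9365977868019/185260889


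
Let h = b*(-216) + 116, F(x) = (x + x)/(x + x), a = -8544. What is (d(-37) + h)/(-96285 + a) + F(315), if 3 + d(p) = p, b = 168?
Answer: 141041/104829 ≈ 1.3454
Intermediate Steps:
F(x) = 1 (F(x) = (2*x)/((2*x)) = (2*x)*(1/(2*x)) = 1)
h = -36172 (h = 168*(-216) + 116 = -36288 + 116 = -36172)
d(p) = -3 + p
(d(-37) + h)/(-96285 + a) + F(315) = ((-3 - 37) - 36172)/(-96285 - 8544) + 1 = (-40 - 36172)/(-104829) + 1 = -36212*(-1/104829) + 1 = 36212/104829 + 1 = 141041/104829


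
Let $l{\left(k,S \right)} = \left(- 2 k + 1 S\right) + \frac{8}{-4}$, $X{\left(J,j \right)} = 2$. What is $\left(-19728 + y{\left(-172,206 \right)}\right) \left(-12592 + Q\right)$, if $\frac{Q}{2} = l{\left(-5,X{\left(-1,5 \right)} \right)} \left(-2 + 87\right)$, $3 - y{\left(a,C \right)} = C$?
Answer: $217088452$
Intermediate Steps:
$l{\left(k,S \right)} = -2 + S - 2 k$ ($l{\left(k,S \right)} = \left(- 2 k + S\right) + 8 \left(- \frac{1}{4}\right) = \left(S - 2 k\right) - 2 = -2 + S - 2 k$)
$y{\left(a,C \right)} = 3 - C$
$Q = 1700$ ($Q = 2 \left(-2 + 2 - -10\right) \left(-2 + 87\right) = 2 \left(-2 + 2 + 10\right) 85 = 2 \cdot 10 \cdot 85 = 2 \cdot 850 = 1700$)
$\left(-19728 + y{\left(-172,206 \right)}\right) \left(-12592 + Q\right) = \left(-19728 + \left(3 - 206\right)\right) \left(-12592 + 1700\right) = \left(-19728 + \left(3 - 206\right)\right) \left(-10892\right) = \left(-19728 - 203\right) \left(-10892\right) = \left(-19931\right) \left(-10892\right) = 217088452$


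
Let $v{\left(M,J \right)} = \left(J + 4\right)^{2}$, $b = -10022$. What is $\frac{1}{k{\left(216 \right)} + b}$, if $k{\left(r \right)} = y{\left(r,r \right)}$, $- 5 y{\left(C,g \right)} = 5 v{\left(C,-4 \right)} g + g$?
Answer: $- \frac{5}{50326} \approx -9.9352 \cdot 10^{-5}$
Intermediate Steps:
$v{\left(M,J \right)} = \left(4 + J\right)^{2}$
$y{\left(C,g \right)} = - \frac{g}{5}$ ($y{\left(C,g \right)} = - \frac{5 \left(4 - 4\right)^{2} g + g}{5} = - \frac{5 \cdot 0^{2} g + g}{5} = - \frac{5 \cdot 0 g + g}{5} = - \frac{5 \cdot 0 + g}{5} = - \frac{0 + g}{5} = - \frac{g}{5}$)
$k{\left(r \right)} = - \frac{r}{5}$
$\frac{1}{k{\left(216 \right)} + b} = \frac{1}{\left(- \frac{1}{5}\right) 216 - 10022} = \frac{1}{- \frac{216}{5} - 10022} = \frac{1}{- \frac{50326}{5}} = - \frac{5}{50326}$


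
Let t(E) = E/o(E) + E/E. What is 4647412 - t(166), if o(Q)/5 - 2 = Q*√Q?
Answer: 26573268697598/5717865 - 6889*√166/5717865 ≈ 4.6474e+6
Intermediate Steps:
o(Q) = 10 + 5*Q^(3/2) (o(Q) = 10 + 5*(Q*√Q) = 10 + 5*Q^(3/2))
t(E) = 1 + E/(10 + 5*E^(3/2)) (t(E) = E/(10 + 5*E^(3/2)) + E/E = E/(10 + 5*E^(3/2)) + 1 = 1 + E/(10 + 5*E^(3/2)))
4647412 - t(166) = 4647412 - (2 + 166^(3/2) + (⅕)*166)/(2 + 166^(3/2)) = 4647412 - (2 + 166*√166 + 166/5)/(2 + 166*√166) = 4647412 - (176/5 + 166*√166)/(2 + 166*√166)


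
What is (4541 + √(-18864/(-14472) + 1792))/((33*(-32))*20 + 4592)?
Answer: -4541/16528 - √72451254/3322128 ≈ -0.27731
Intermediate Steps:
(4541 + √(-18864/(-14472) + 1792))/((33*(-32))*20 + 4592) = (4541 + √(-18864*(-1/14472) + 1792))/(-1056*20 + 4592) = (4541 + √(262/201 + 1792))/(-21120 + 4592) = (4541 + √(360454/201))/(-16528) = (4541 + √72451254/201)*(-1/16528) = -4541/16528 - √72451254/3322128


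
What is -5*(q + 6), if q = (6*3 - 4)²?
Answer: -1010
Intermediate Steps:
q = 196 (q = (18 - 4)² = 14² = 196)
-5*(q + 6) = -5*(196 + 6) = -5*202 = -1010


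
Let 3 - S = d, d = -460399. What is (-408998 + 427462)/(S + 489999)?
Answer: 18464/950401 ≈ 0.019428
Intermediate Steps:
S = 460402 (S = 3 - 1*(-460399) = 3 + 460399 = 460402)
(-408998 + 427462)/(S + 489999) = (-408998 + 427462)/(460402 + 489999) = 18464/950401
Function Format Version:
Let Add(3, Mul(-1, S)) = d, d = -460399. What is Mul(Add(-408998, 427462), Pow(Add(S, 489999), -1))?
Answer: Rational(18464, 950401) ≈ 0.019428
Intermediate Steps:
S = 460402 (S = Add(3, Mul(-1, -460399)) = Add(3, 460399) = 460402)
Mul(Add(-408998, 427462), Pow(Add(S, 489999), -1)) = Mul(Add(-408998, 427462), Pow(Add(460402, 489999), -1)) = Mul(18464, Pow(950401, -1)) = Mul(18464, Rational(1, 950401)) = Rational(18464, 950401)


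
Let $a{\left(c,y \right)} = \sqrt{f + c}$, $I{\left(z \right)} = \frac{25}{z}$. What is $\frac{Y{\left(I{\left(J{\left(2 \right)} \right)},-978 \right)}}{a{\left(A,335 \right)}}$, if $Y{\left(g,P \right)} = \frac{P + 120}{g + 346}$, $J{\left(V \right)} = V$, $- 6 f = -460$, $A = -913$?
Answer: $\frac{44 i \sqrt{7527}}{46127} \approx 0.082758 i$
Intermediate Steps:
$f = \frac{230}{3}$ ($f = \left(- \frac{1}{6}\right) \left(-460\right) = \frac{230}{3} \approx 76.667$)
$Y{\left(g,P \right)} = \frac{120 + P}{346 + g}$
$a{\left(c,y \right)} = \sqrt{\frac{230}{3} + c}$
$\frac{Y{\left(I{\left(J{\left(2 \right)} \right)},-978 \right)}}{a{\left(A,335 \right)}} = \frac{\frac{1}{346 + \frac{25}{2}} \left(120 - 978\right)}{\frac{1}{3} \sqrt{690 + 9 \left(-913\right)}} = \frac{\frac{1}{346 + 25 \cdot \frac{1}{2}} \left(-858\right)}{\frac{1}{3} \sqrt{690 - 8217}} = \frac{\frac{1}{346 + \frac{25}{2}} \left(-858\right)}{\frac{1}{3} \sqrt{-7527}} = \frac{\frac{1}{\frac{717}{2}} \left(-858\right)}{\frac{1}{3} i \sqrt{7527}} = \frac{\frac{2}{717} \left(-858\right)}{\frac{1}{3} i \sqrt{7527}} = - \frac{572 \left(- \frac{i \sqrt{7527}}{2509}\right)}{239} = \frac{44 i \sqrt{7527}}{46127}$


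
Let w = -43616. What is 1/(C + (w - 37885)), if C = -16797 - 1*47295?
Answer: -1/145593 ≈ -6.8685e-6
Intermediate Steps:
C = -64092 (C = -16797 - 47295 = -64092)
1/(C + (w - 37885)) = 1/(-64092 + (-43616 - 37885)) = 1/(-64092 - 81501) = 1/(-145593) = -1/145593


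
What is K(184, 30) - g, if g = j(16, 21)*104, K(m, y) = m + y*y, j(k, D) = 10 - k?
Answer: 1708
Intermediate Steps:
K(m, y) = m + y**2
g = -624 (g = (10 - 1*16)*104 = (10 - 16)*104 = -6*104 = -624)
K(184, 30) - g = (184 + 30**2) - 1*(-624) = (184 + 900) + 624 = 1084 + 624 = 1708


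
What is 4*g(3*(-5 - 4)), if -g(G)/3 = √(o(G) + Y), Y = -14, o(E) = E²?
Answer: -12*√715 ≈ -320.87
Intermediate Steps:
g(G) = -3*√(-14 + G²) (g(G) = -3*√(G² - 14) = -3*√(-14 + G²))
4*g(3*(-5 - 4)) = 4*(-3*√(-14 + (3*(-5 - 4))²)) = 4*(-3*√(-14 + (3*(-9))²)) = 4*(-3*√(-14 + (-27)²)) = 4*(-3*√(-14 + 729)) = 4*(-3*√715) = -12*√715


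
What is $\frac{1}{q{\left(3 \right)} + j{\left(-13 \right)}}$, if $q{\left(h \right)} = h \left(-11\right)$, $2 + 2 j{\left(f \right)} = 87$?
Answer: $\frac{2}{19} \approx 0.10526$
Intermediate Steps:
$j{\left(f \right)} = \frac{85}{2}$ ($j{\left(f \right)} = -1 + \frac{1}{2} \cdot 87 = -1 + \frac{87}{2} = \frac{85}{2}$)
$q{\left(h \right)} = - 11 h$
$\frac{1}{q{\left(3 \right)} + j{\left(-13 \right)}} = \frac{1}{\left(-11\right) 3 + \frac{85}{2}} = \frac{1}{-33 + \frac{85}{2}} = \frac{1}{\frac{19}{2}} = \frac{2}{19}$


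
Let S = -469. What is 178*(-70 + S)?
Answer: -95942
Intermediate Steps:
178*(-70 + S) = 178*(-70 - 469) = 178*(-539) = -95942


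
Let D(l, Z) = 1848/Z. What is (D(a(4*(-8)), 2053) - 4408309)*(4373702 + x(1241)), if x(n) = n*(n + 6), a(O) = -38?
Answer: -53588641416954141/2053 ≈ -2.6103e+13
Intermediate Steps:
x(n) = n*(6 + n)
(D(a(4*(-8)), 2053) - 4408309)*(4373702 + x(1241)) = (1848/2053 - 4408309)*(4373702 + 1241*(6 + 1241)) = (1848*(1/2053) - 4408309)*(4373702 + 1241*1247) = (1848/2053 - 4408309)*(4373702 + 1547527) = -9050256529/2053*5921229 = -53588641416954141/2053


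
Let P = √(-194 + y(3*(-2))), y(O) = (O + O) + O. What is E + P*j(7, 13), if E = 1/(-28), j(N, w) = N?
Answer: -1/28 + 14*I*√53 ≈ -0.035714 + 101.92*I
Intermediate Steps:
y(O) = 3*O (y(O) = 2*O + O = 3*O)
E = -1/28 ≈ -0.035714
P = 2*I*√53 (P = √(-194 + 3*(3*(-2))) = √(-194 + 3*(-6)) = √(-194 - 18) = √(-212) = 2*I*√53 ≈ 14.56*I)
E + P*j(7, 13) = -1/28 + (2*I*√53)*7 = -1/28 + 14*I*√53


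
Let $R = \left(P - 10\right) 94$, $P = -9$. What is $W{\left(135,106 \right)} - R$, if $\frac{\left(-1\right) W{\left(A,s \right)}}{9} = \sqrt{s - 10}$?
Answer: $1786 - 36 \sqrt{6} \approx 1697.8$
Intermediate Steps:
$W{\left(A,s \right)} = - 9 \sqrt{-10 + s}$ ($W{\left(A,s \right)} = - 9 \sqrt{s - 10} = - 9 \sqrt{-10 + s}$)
$R = -1786$ ($R = \left(-9 - 10\right) 94 = \left(-19\right) 94 = -1786$)
$W{\left(135,106 \right)} - R = - 9 \sqrt{-10 + 106} - -1786 = - 9 \sqrt{96} + 1786 = - 9 \cdot 4 \sqrt{6} + 1786 = - 36 \sqrt{6} + 1786 = 1786 - 36 \sqrt{6}$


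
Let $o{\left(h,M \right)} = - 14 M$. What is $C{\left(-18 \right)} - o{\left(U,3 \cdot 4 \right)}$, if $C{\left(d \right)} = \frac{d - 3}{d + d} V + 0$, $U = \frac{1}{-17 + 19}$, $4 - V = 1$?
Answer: $\frac{679}{4} \approx 169.75$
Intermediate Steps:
$V = 3$ ($V = 4 - 1 = 3$)
$U = \frac{1}{2} \approx 0.5$
$C{\left(d \right)} = \frac{3 \left(-3 + d\right)}{2 d}$ ($C{\left(d \right)} = \frac{d - 3}{d + d} 3 + 0 = \frac{-3 + d}{2 d} 3 + 0 = \frac{3 \left(-3 + d\right)}{2 d} + 0 = \frac{3 \left(-3 + d\right)}{2 d}$)
$C{\left(-18 \right)} - o{\left(U,3 \cdot 4 \right)} = \frac{3 \left(-3 - 18\right)}{2 \left(-18\right)} - - 14 \cdot 3 \cdot 4 = \frac{3}{2} \left(- \frac{1}{18}\right) \left(-21\right) - \left(-14\right) 12 = \frac{7}{4} - -168 = \frac{7}{4} + 168 = \frac{679}{4}$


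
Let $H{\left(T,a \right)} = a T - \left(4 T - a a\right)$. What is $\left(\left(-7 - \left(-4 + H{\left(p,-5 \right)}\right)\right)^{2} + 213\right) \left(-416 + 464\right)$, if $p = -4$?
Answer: $206832$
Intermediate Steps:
$H{\left(T,a \right)} = a^{2} - 4 T + T a$ ($H{\left(T,a \right)} = T a - \left(- a^{2} + 4 T\right) = a^{2} - 4 T + T a$)
$\left(\left(-7 - \left(-4 + H{\left(p,-5 \right)}\right)\right)^{2} + 213\right) \left(-416 + 464\right) = \left(\left(-7 - \left(21 + 16 + 20\right)\right)^{2} + 213\right) \left(-416 + 464\right) = \left(\left(-7 + \left(4 - \left(25 + 16 + 20\right)\right)\right)^{2} + 213\right) 48 = \left(\left(-7 + \left(4 - 61\right)\right)^{2} + 213\right) 48 = \left(\left(-7 - 57\right)^{2} + 213\right) 48 = \left(\left(-64\right)^{2} + 213\right) 48 = \left(4096 + 213\right) 48 = 4309 \cdot 48 = 206832$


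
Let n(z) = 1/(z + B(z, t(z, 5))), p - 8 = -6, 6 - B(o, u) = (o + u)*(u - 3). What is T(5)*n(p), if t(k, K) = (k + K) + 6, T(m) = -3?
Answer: 3/142 ≈ 0.021127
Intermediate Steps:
t(k, K) = 6 + K + k (t(k, K) = (K + k) + 6 = 6 + K + k)
B(o, u) = 6 - (-3 + u)*(o + u) (B(o, u) = 6 - (o + u)*(u - 3) = 6 - (o + u)*(-3 + u) = 6 - (-3 + u)*(o + u))
p = 2 (p = 8 - 6 = 2)
n(z) = 1/(39 - (11 + z)**2 + 7*z - z*(11 + z)) (n(z) = 1/(z + (6 - (6 + 5 + z)**2 + 3*z + 3*(6 + 5 + z) - z*(6 + 5 + z))) = 1/(z + (6 - (11 + z)**2 + 3*z + 3*(11 + z) - z*(11 + z))) = 1/(z + (6 - (11 + z)**2 + 3*z + (33 + 3*z) - z*(11 + z))) = 1/(z + (39 - (11 + z)**2 + 6*z - z*(11 + z))) = 1/(39 - (11 + z)**2 + 7*z - z*(11 + z)))
T(5)*n(p) = -(-3)/(82 + 2*2**2 + 26*2) = -(-3)/(82 + 2*4 + 52) = -(-3)/(82 + 8 + 52) = -(-3)/142 = -3*(-1/142) = 3/142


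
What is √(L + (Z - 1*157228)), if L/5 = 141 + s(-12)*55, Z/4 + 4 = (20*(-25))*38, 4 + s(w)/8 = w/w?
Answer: 3*I*√26571 ≈ 489.02*I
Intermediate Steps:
s(w) = -24 (s(w) = -32 + 8*(w/w) = -32 + 8*1 = -32 + 8 = -24)
Z = -76016 (Z = -16 + 4*((20*(-25))*38) = -16 + 4*(-500*38) = -16 + 4*(-19000) = -16 - 76000 = -76016)
L = -5895 (L = 5*(141 - 24*55) = 5*(141 - 1320) = 5*(-1179) = -5895)
√(L + (Z - 1*157228)) = √(-5895 + (-76016 - 1*157228)) = √(-5895 + (-76016 - 157228)) = √(-5895 - 233244) = √(-239139) = 3*I*√26571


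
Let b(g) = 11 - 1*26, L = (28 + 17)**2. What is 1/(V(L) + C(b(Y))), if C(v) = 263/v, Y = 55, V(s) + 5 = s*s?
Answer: 15/61509037 ≈ 2.4387e-7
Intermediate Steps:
L = 2025 (L = 45**2 = 2025)
V(s) = -5 + s**2 (V(s) = -5 + s*s = -5 + s**2)
b(g) = -15 (b(g) = 11 - 26 = -15)
1/(V(L) + C(b(Y))) = 1/((-5 + 2025**2) + 263/(-15)) = 1/((-5 + 4100625) + 263*(-1/15)) = 1/(4100620 - 263/15) = 1/(61509037/15) = 15/61509037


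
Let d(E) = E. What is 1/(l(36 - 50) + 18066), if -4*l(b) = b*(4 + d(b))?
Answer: 1/18031 ≈ 5.5460e-5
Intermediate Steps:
l(b) = -b*(4 + b)/4
1/(l(36 - 50) + 18066) = 1/(-(36 - 50)*(4 + (36 - 50))/4 + 18066) = 1/(-¼*(-14)*(4 - 14) + 18066) = 1/(-¼*(-14)*(-10) + 18066) = 1/(-35 + 18066) = 1/18031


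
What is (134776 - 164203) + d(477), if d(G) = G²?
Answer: 198102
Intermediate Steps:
(134776 - 164203) + d(477) = (134776 - 164203) + 477² = -29427 + 227529 = 198102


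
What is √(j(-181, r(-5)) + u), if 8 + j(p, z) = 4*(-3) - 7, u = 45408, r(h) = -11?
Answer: √45381 ≈ 213.03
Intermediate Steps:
j(p, z) = -27 (j(p, z) = -8 + (4*(-3) - 7) = -8 + (-12 - 7) = -8 - 19 = -27)
√(j(-181, r(-5)) + u) = √(-27 + 45408) = √45381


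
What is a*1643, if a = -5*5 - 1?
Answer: -42718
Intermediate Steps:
a = -26 (a = -25 - 1 = -26)
a*1643 = -26*1643 = -42718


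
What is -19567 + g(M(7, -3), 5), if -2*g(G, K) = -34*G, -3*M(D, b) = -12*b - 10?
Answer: -59143/3 ≈ -19714.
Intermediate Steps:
M(D, b) = 10/3 + 4*b (M(D, b) = -(-12*b - 10)/3 = -(-10 - 12*b)/3 = 10/3 + 4*b)
g(G, K) = 17*G (g(G, K) = -(-17)*G = 17*G)
-19567 + g(M(7, -3), 5) = -19567 + 17*(10/3 + 4*(-3)) = -19567 + 17*(10/3 - 12) = -19567 + 17*(-26/3) = -19567 - 442/3 = -59143/3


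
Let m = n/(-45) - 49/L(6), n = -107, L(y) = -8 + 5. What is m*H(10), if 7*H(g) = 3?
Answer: 842/105 ≈ 8.0190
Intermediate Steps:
L(y) = -3
m = 842/45 (m = -107/(-45) - 49/(-3) = -107*(-1/45) - 49*(-⅓) = 107/45 + 49/3 = 842/45 ≈ 18.711)
H(g) = 3/7 (H(g) = (⅐)*3 = 3/7)
m*H(10) = (842/45)*(3/7) = 842/105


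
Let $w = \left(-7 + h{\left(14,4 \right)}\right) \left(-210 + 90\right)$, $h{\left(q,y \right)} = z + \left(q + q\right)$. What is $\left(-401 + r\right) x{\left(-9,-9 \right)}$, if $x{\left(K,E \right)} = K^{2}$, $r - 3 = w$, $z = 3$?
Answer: $-265518$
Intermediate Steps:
$h{\left(q,y \right)} = 3 + 2 q$ ($h{\left(q,y \right)} = 3 + \left(q + q\right) = 3 + 2 q$)
$w = -2880$ ($w = \left(-7 + \left(3 + 2 \cdot 14\right)\right) \left(-210 + 90\right) = \left(-7 + \left(3 + 28\right)\right) \left(-120\right) = \left(-7 + 31\right) \left(-120\right) = 24 \left(-120\right) = -2880$)
$r = -2877$ ($r = 3 - 2880 = -2877$)
$\left(-401 + r\right) x{\left(-9,-9 \right)} = \left(-401 - 2877\right) \left(-9\right)^{2} = \left(-3278\right) 81 = -265518$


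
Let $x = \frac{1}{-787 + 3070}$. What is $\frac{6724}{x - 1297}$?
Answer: $- \frac{7675446}{1480525} \approx -5.1843$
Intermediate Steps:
$x = \frac{1}{2283} \approx 0.00043802$
$\frac{6724}{x - 1297} = \frac{6724}{\frac{1}{2283} - 1297} = \frac{6724}{- \frac{2961050}{2283}} = 6724 \left(- \frac{2283}{2961050}\right) = - \frac{7675446}{1480525}$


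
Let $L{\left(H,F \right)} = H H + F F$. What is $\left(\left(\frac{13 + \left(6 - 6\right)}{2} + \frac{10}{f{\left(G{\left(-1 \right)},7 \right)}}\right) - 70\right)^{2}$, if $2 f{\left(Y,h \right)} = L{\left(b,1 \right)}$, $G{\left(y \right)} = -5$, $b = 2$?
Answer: $\frac{14161}{4} \approx 3540.3$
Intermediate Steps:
$L{\left(H,F \right)} = F^{2} + H^{2}$ ($L{\left(H,F \right)} = H^{2} + F^{2} = F^{2} + H^{2}$)
$f{\left(Y,h \right)} = \frac{5}{2}$ ($f{\left(Y,h \right)} = \frac{1^{2} + 2^{2}}{2} = \frac{1 + 4}{2} = \frac{1}{2} \cdot 5 = \frac{5}{2}$)
$\left(\left(\frac{13 + \left(6 - 6\right)}{2} + \frac{10}{f{\left(G{\left(-1 \right)},7 \right)}}\right) - 70\right)^{2} = \left(\left(\frac{13 + \left(6 - 6\right)}{2} + \frac{10}{\frac{5}{2}}\right) - 70\right)^{2} = \left(\left(\left(13 + 0\right) \frac{1}{2} + 10 \cdot \frac{2}{5}\right) - 70\right)^{2} = \left(\left(13 \cdot \frac{1}{2} + 4\right) - 70\right)^{2} = \left(\left(\frac{13}{2} + 4\right) - 70\right)^{2} = \left(\frac{21}{2} - 70\right)^{2} = \left(- \frac{119}{2}\right)^{2} = \frac{14161}{4}$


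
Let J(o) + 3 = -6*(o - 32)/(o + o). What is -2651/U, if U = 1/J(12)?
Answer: -5302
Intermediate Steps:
J(o) = -3 - 3*(-32 + o)/o (J(o) = -3 - 6*(o - 32)/(o + o) = -3 - 6*(-32 + o)/(2*o) = -3 - 3*(-32 + o)/o)
U = 1/2 (U = 1/(-6 + 96/12) = 1/(-6 + 96*(1/12)) = 1/(-6 + 8) = 1/2 ≈ 0.50000)
-2651/U = -2651/1/2 = -2651*2 = -5302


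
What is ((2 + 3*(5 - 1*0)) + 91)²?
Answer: 11664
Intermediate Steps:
((2 + 3*(5 - 1*0)) + 91)² = ((2 + 3*(5 + 0)) + 91)² = ((2 + 3*5) + 91)² = ((2 + 15) + 91)² = (17 + 91)² = 108² = 11664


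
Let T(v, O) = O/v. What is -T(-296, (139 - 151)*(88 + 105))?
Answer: -579/74 ≈ -7.8243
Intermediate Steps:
-T(-296, (139 - 151)*(88 + 105)) = -(139 - 151)*(88 + 105)/(-296) = -(-12*193)*(-1)/296 = -(-2316)*(-1)/296 = -1*579/74 = -579/74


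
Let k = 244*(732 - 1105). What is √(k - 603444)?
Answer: 2*I*√173614 ≈ 833.34*I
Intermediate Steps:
k = -91012 (k = 244*(-373) = -91012)
√(k - 603444) = √(-91012 - 603444) = √(-694456) = 2*I*√173614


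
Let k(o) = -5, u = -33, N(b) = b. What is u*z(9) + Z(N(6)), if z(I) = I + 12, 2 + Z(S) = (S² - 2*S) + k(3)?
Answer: -676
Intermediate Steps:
Z(S) = -7 + S² - 2*S (Z(S) = -2 + ((S² - 2*S) - 5) = -2 + (-5 + S² - 2*S) = -7 + S² - 2*S)
z(I) = 12 + I
u*z(9) + Z(N(6)) = -33*(12 + 9) + (-7 + 6² - 2*6) = -33*21 + (-7 + 36 - 12) = -693 + 17 = -676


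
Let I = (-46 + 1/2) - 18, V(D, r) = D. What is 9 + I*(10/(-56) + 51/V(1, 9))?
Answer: -180217/56 ≈ -3218.2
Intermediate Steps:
I = -127/2 (I = (-46 + 1/2) - 18 = -91/2 - 18 = -127/2 ≈ -63.500)
9 + I*(10/(-56) + 51/V(1, 9)) = 9 - 127*(10/(-56) + 51/1)/2 = 9 - 127*(10*(-1/56) + 51*1)/2 = 9 - 127*(-5/28 + 51)/2 = 9 - 127/2*1423/28 = 9 - 180721/56 = -180217/56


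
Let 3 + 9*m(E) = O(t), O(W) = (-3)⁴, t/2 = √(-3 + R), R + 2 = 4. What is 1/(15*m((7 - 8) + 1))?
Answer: 1/130 ≈ 0.0076923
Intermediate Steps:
R = 2 (R = -2 + 4 = 2)
t = 2*I (t = 2*√(-3 + 2) = 2*√(-1) = 2*I ≈ 2.0*I)
O(W) = 81
m(E) = 26/3 (m(E) = -⅓ + (⅑)*81 = -⅓ + 9 = 26/3)
1/(15*m((7 - 8) + 1)) = 1/(15*(26/3)) = 1/130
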